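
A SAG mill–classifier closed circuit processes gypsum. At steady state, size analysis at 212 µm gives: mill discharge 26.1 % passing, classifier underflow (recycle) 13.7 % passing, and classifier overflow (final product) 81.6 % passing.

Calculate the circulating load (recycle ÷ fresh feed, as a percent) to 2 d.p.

Mass balance on the −212 µm fraction:
(1+r)·d = r·u + o ⇒ r = (o−d)/(d−u)
r = (81.6 − 26.1)/(26.1 − 13.7) = 55.5/12.4 = 4.4758
CL = 100·r = 447.58 %

CL = 447.58 %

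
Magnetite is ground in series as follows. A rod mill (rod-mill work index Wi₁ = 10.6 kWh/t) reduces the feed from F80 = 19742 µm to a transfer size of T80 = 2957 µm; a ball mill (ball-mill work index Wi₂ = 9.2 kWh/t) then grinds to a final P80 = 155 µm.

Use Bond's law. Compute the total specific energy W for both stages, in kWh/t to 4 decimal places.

W = 6.8927 kWh/t

W = 10·Wi·[P80^(−½) − F80^(−½)]
Stage 1 (19742→2957 µm, Wi₁=10.6): W₁ = 10·10.6·(0.018390 − 0.007117) = 1.1949 kWh/t
Stage 2 (2957→155 µm, Wi₂=9.2): W₂ = 10·9.2·(0.080322 − 0.018390) = 5.6978 kWh/t
W = W₁ + W₂ = 1.1949 + 5.6978 = 6.8927 kWh/t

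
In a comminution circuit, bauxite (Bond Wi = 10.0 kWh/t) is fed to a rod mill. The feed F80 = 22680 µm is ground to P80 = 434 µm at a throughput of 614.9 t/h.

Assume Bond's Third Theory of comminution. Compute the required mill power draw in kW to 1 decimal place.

P = 2543.3 kW

Bond:  W = 10 Wi (1/√P − 1/√F)
W = 10·10.0·(1/√434 − 1/√22680) = 10·10.0·(0.041361) = 4.1361 kWh/t
P_mill = W·ṁ = 4.1361·614.9 = 2543.3 kW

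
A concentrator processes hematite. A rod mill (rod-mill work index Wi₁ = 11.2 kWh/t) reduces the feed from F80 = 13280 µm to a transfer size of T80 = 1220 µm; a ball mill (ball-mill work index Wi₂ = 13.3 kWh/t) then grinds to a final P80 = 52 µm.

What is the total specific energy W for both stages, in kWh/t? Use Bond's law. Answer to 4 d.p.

W_Bond = 10·Wi·(1/√P₈₀ − 1/√F₈₀)
Stage 1 (13280→1220 µm, Wi₁=11.2): W₁ = 10·11.2·(0.028630 − 0.008678) = 2.2347 kWh/t
Stage 2 (1220→52 µm, Wi₂=13.3): W₂ = 10·13.3·(0.138675 − 0.028630) = 14.6360 kWh/t
W = W₁ + W₂ = 2.2347 + 14.6360 = 16.8707 kWh/t

W = 16.8707 kWh/t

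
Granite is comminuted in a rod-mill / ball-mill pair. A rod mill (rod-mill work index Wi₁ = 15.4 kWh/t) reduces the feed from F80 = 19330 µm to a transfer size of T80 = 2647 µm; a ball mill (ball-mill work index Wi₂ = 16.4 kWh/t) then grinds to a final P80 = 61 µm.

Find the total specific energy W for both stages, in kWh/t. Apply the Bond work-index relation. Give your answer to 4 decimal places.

W = 19.6960 kWh/t

W = 10·Wi·[P80^(−½) − F80^(−½)]
Stage 1 (19330→2647 µm, Wi₁=15.4): W₁ = 10·15.4·(0.019437 − 0.007193) = 1.8856 kWh/t
Stage 2 (2647→61 µm, Wi₂=16.4): W₂ = 10·16.4·(0.128037 − 0.019437) = 17.8104 kWh/t
W = W₁ + W₂ = 1.8856 + 17.8104 = 19.6960 kWh/t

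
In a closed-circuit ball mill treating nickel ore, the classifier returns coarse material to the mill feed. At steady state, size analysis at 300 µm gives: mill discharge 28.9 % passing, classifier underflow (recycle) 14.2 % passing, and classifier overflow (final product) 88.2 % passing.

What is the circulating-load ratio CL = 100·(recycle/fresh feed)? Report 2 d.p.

CL = 403.40 %

Balance %-passing 300 µm (r = R/F):
(1+r)·d = r·u + o ⇒ r = (o−d)/(d−u)
r = (88.2 − 28.9)/(28.9 − 14.2) = 59.3/14.7 = 4.0340
CL = 100·r = 403.40 %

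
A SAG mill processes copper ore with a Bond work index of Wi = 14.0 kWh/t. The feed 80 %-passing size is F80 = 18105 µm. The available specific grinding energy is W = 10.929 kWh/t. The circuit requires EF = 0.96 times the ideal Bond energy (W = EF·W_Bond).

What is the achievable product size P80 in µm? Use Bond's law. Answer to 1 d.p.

Bond: W = 10·Wi·(1/√P80 − 1/√F80)
W_Bond = W / EF = 10.929 / 0.96 = 11.3844 kWh/t
⇒ 1/√P80 = W_Bond/(10·Wi) + 1/√F80
  = 11.3844/(10·14.0) + 1/√18105 = 0.081317 + 0.007432 = 0.088749
P80 = (1/0.088749)² = 11.2677² = 126.96 µm

P80 = 127.0 µm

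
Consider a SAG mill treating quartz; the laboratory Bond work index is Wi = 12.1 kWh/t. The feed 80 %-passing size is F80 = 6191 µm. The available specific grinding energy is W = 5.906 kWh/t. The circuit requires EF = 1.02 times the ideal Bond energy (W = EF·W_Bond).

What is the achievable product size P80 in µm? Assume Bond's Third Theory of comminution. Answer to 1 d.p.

P80 = 272.6 µm

Bond:  W = 10 Wi (1/√P − 1/√F)
W_Bond = W / EF = 5.906 / 1.02 = 5.7902 kWh/t
P80^-0.5 = F80^-0.5 + W_Bond/(10 Wi)
  = 5.7902/(10·12.1) + 1/√6191 = 0.047853 + 0.012709 = 0.060562
P80 = (1/0.060562)² = 16.5120² = 272.65 µm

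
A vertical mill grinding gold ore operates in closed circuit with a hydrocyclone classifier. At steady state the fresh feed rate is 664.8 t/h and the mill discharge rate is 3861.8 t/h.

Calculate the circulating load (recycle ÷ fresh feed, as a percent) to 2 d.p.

CL = 480.90 %

Mill node: discharge = fresh + recycle.
R = M − F = 3861.8 − 664.8 = 3197.0 t/h
CL = 100·R/F = 100·3197.0/664.8 = 480.90 %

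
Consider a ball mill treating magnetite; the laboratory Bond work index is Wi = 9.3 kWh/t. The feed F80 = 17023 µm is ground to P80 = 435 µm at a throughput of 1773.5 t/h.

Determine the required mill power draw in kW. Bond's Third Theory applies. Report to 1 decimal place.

W = 10 Wi (P80^-0.5 − F80^-0.5)
W = 10·9.3·(1/√435 − 1/√17023) = 10·9.3·(0.040282) = 3.7462 kWh/t
Mill draw = 3.7462 × 1773.5 = 6643.9 kW

P = 6643.9 kW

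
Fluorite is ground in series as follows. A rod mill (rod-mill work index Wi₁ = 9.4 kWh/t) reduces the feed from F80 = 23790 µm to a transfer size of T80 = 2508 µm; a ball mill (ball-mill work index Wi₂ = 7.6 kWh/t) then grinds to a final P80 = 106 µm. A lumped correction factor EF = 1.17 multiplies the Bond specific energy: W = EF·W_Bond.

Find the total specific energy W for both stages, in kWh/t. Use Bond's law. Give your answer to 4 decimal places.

W = 8.3442 kWh/t

Bond:  W = 10 Wi (1/√P − 1/√F)
Stage 1 (23790→2508 µm, Wi₁=9.4): W₁ = 10·9.4·(0.019968 − 0.006483) = 1.2676 kWh/t
Stage 2 (2508→106 µm, Wi₂=7.6): W₂ = 10·7.6·(0.097129 − 0.019968) = 5.8642 kWh/t
W = W₁ + W₂ = 1.2676 + 5.8642 = 7.1318 kWh/t
With EF = 1.17: W = 7.1318·1.17 = 8.3442 kWh/t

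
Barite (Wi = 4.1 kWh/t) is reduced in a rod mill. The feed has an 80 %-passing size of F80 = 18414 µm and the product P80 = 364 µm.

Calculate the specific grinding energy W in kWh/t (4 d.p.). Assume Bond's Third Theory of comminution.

Bond:  W = 10 Wi (1/√P − 1/√F)
1/√364 = 0.052414;  1/√18414 = 0.007369
W = 10·4.1·(0.052414 − 0.007369) = 1.8468 kWh/t

W = 1.8468 kWh/t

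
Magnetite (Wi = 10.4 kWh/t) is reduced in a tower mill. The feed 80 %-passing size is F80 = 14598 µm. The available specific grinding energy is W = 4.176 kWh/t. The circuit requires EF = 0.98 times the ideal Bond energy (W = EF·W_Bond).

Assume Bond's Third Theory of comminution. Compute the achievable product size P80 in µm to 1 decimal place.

W = 10·Wi·[P80^(−½) − F80^(−½)]
W_Bond = W / EF = 4.176 / 0.98 = 4.2612 kWh/t
⇒ 1/√P80 = W_Bond/(10 Wi) + 1/√F80
  = 4.2612/(10·10.4) + 1/√14598 = 0.040973 + 0.008277 = 0.049250
P80 = (1/0.049250)² = 20.3046² = 412.28 µm

P80 = 412.3 µm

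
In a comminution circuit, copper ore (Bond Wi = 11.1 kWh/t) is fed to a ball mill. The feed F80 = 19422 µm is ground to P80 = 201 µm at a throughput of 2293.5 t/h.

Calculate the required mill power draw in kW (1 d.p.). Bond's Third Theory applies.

W = 10·Wi·(P80^(-½) − F80^(-½))
W = 10·11.1·(1/√201 − 1/√19422) = 10·11.1·(0.063359) = 7.0329 kWh/t
Power = W × throughput = 7.0329 kWh/t × 2293.5 t/h = 16129.9 kW

P = 16129.9 kW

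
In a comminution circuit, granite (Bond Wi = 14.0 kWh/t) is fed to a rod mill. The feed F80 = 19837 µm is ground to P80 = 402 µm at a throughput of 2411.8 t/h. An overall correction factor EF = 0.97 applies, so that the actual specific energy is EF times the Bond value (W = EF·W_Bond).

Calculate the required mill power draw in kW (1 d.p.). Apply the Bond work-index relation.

W = 10 Wi / √P80 − 10 Wi / √F80
W = 10·14.0·(1/√402 − 1/√19837) = 10·14.0·(0.042775) = 5.9886 kWh/t
Apply correction: 5.9886 × 0.97 = 5.8089 kWh/t
P = W·T = 5.8089·2411.8 = 14009.9 kW

P = 14009.9 kW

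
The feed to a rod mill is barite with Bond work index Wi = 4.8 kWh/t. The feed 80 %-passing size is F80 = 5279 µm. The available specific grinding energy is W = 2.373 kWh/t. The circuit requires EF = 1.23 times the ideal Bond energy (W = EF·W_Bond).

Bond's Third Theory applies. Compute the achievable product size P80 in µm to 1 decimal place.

Bond: W = 10·Wi·(1/√P80 − 1/√F80)
W_Bond = W / EF = 2.373 / 1.23 = 1.9293 kWh/t
1/√P80 = 1/√F80 + W_Bond/(10·Wi)
  = 1.9293/(10·4.8) + 1/√5279 = 0.040193 + 0.013763 = 0.053956
P80 = (1/0.053956)² = 18.5335² = 343.49 µm

P80 = 343.5 µm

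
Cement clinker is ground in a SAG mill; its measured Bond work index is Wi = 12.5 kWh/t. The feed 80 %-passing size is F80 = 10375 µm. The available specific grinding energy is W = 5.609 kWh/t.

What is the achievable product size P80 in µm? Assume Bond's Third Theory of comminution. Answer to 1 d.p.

W = 10·Wi·(P80^(-½) − F80^(-½))
⇒ 1/√P80 = W/(10·Wi) + 1/√F80
  = 5.6090/(10·12.5) + 1/√10375 = 0.044872 + 0.009818 = 0.054690
P80 = (1/0.054690)² = 18.2850² = 334.34 µm

P80 = 334.3 µm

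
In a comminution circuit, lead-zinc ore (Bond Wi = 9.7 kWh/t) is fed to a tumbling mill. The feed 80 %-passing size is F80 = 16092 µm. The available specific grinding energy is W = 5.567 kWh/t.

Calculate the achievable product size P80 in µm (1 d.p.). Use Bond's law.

W = 10·Wi·(P80^(-½) − F80^(-½))
1/√P80 = 1/√F80 + W/(10·Wi)
  = 5.5670/(10·9.7) + 1/√16092 = 0.057392 + 0.007883 = 0.065275
P80 = (1/0.065275)² = 15.3198² = 234.70 µm

P80 = 234.7 µm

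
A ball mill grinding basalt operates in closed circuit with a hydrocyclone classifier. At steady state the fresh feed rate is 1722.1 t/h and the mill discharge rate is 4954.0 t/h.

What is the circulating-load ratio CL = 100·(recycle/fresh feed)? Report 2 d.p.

Discharge = new feed + return, hence
R = M − F = 4954.0 − 1722.1 = 3231.9 t/h
CL = 100·R/F = 100·3231.9/1722.1 = 187.67 %

CL = 187.67 %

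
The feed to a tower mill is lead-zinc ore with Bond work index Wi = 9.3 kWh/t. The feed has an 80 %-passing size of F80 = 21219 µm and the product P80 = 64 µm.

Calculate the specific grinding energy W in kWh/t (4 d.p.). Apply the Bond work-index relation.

W = 10.9866 kWh/t

Bond: W = 10·Wi·(1/√P80 − 1/√F80)
1/√64 = 0.125000;  1/√21219 = 0.006865
W = 10·9.3·(0.125000 − 0.006865) = 10.9866 kWh/t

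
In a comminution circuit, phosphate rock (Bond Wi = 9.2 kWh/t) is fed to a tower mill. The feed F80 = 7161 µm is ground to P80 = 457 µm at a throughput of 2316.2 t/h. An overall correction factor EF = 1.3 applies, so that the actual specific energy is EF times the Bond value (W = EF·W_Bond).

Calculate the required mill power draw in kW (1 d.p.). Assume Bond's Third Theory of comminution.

P = 9684.8 kW

W = 10 Wi / √P80 − 10 Wi / √F80
W = 10·9.2·(1/√457 − 1/√7161) = 10·9.2·(0.034961) = 3.2164 kWh/t
W_actual = 1.3 × 3.2164 = 4.1813 kWh/t
Mill draw = 4.1813 × 2316.2 = 9684.8 kW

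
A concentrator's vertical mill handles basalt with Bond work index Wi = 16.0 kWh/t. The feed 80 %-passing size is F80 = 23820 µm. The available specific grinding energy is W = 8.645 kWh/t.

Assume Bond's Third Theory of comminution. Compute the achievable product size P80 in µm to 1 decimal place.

P80 = 273.1 µm

W = 10·Wi·(P80^(-½) − F80^(-½))
⇒ 1/√P80 = W/(10 Wi) + 1/√F80
  = 8.6450/(10·16.0) + 1/√23820 = 0.054031 + 0.006479 = 0.060511
P80 = (1/0.060511)² = 16.5260² = 273.11 µm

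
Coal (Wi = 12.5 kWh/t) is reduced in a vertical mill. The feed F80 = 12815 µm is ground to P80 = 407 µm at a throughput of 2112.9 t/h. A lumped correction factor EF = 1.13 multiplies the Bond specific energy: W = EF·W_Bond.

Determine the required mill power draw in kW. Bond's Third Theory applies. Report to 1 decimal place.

P = 12157.1 kW

W = 10 Wi (1/√P80 − 1/√F80)  [Bond]
W = 10·12.5·(1/√407 − 1/√12815) = 10·12.5·(0.040734) = 5.0918 kWh/t
With EF = 1.13: W = 5.0918·1.13 = 5.7537 kWh/t
P_mill = W·ṁ = 5.7537·2112.9 = 12157.1 kW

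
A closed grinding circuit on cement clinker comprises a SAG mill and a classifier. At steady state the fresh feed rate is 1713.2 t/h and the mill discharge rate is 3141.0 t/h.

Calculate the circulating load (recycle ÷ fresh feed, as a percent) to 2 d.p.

CL = 83.34 %

Discharge = new feed + return, hence
R = M − F = 3141.0 − 1713.2 = 1427.8 t/h
CL = 100·R/F = 100·1427.8/1713.2 = 83.34 %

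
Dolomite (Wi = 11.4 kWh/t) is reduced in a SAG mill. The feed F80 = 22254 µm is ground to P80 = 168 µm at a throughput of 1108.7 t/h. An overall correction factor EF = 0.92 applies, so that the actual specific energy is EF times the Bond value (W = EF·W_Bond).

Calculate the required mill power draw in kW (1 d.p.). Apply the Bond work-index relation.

P = 8191.8 kW

Bond: W = 10·Wi·(1/√P80 − 1/√F80)
W = 10·11.4·(1/√168 − 1/√22254) = 10·11.4·(0.070448) = 8.0311 kWh/t
Corrected W = EF·W_Bond = 0.92·8.0311 = 7.3886 kWh/t
P = W·T = 7.3886·1108.7 = 8191.8 kW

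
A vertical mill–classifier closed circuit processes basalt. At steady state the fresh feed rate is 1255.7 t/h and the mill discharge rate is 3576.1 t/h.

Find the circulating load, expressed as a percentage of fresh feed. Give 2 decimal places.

Discharge = new feed + return, hence
R = M − F = 3576.1 − 1255.7 = 2320.4 t/h
CL = 100·R/F = 100·2320.4/1255.7 = 184.79 %

CL = 184.79 %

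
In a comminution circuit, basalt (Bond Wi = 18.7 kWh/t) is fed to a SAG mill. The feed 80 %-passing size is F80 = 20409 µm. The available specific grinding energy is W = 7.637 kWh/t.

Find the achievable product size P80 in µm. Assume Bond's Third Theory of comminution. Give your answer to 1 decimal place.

P80 = 436.9 µm

W = 10 Wi / √P80 − 10 Wi / √F80
⇒ 1/√P80 = W/(10 Wi) + 1/√F80
  = 7.6370/(10·18.7) + 1/√20409 = 0.040840 + 0.007000 = 0.047839
P80 = (1/0.047839)² = 20.9033² = 436.95 µm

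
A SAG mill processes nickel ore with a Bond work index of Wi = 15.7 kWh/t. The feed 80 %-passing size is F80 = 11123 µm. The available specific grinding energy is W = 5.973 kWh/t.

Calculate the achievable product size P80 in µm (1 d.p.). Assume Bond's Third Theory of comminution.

P80 = 442.7 µm

W = 10 Wi (1/√P80 − 1/√F80)  [Bond]
⇒ 1/√P80 = W/(10 Wi) + 1/√F80
  = 5.9730/(10·15.7) + 1/√11123 = 0.038045 + 0.009482 = 0.047526
P80 = (1/0.047526)² = 21.0410² = 442.72 µm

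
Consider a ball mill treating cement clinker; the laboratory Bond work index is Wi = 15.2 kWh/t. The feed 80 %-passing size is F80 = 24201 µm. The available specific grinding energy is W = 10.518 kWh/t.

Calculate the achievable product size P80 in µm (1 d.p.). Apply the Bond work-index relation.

W = 10·Wi·(P80^(-½) − F80^(-½))
P80^(−½) = W/(10 Wi) + F80^(−½)
  = 10.5180/(10·15.2) + 1/√24201 = 0.069197 + 0.006428 = 0.075625
P80 = (1/0.075625)² = 13.2231² = 174.85 µm

P80 = 174.8 µm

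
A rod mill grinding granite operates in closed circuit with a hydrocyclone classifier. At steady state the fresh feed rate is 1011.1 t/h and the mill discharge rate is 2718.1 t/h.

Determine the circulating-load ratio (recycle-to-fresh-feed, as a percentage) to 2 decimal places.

M = F + R at steady state, so:
R = M − F = 2718.1 − 1011.1 = 1707.0 t/h
CL = 100·R/F = 100·1707.0/1011.1 = 168.83 %

CL = 168.83 %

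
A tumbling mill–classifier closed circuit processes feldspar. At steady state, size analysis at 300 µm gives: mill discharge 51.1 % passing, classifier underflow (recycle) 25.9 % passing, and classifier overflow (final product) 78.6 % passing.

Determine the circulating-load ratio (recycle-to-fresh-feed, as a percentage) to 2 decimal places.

Balance %-passing 300 µm (r = R/F):
(1+r)d = ru + o → r = (o−d)/(d−u)
r = (78.6 − 51.1)/(51.1 − 25.9) = 27.5/25.2 = 1.0913
CL = 100·r = 109.13 %

CL = 109.13 %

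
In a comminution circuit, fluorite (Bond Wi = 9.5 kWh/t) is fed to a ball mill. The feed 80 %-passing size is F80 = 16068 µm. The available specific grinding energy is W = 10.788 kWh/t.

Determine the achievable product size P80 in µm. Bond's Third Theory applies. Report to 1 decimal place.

P80 = 67.8 µm

W_Bond = 10·Wi·(1/√P₈₀ − 1/√F₈₀)
⇒ 1/√P80 = W/(10·Wi) + 1/√F80
  = 10.7880/(10·9.5) + 1/√16068 = 0.113558 + 0.007889 = 0.121447
P80 = (1/0.121447)² = 8.2341² = 67.80 µm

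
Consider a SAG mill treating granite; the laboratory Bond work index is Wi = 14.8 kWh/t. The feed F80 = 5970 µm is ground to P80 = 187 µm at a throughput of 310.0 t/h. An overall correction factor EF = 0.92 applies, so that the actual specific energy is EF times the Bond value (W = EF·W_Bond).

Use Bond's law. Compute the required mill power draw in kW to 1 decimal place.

W_Bond = 10·Wi·(1/√P₈₀ − 1/√F₈₀)
W = 10·14.8·(1/√187 − 1/√5970) = 10·14.8·(0.060185) = 8.9074 kWh/t
With EF = 0.92: W = 8.9074·0.92 = 8.1948 kWh/t
Power = W × throughput = 8.1948 kWh/t × 310.0 t/h = 2540.4 kW

P = 2540.4 kW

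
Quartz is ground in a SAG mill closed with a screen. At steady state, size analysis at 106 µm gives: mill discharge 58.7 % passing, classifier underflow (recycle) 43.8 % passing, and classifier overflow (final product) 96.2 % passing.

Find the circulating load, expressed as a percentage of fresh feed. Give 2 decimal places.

Let r = R/F. Size balance at 106 µm:
(1+r)d = ru + o → r = (o−d)/(d−u)
r = (96.2 − 58.7)/(58.7 − 43.8) = 37.5/14.9 = 2.5168
CL = 100·r = 251.68 %

CL = 251.68 %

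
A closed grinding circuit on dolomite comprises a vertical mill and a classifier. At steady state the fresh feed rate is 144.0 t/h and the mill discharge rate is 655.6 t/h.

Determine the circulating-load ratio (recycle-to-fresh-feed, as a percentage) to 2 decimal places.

CL = 355.28 %

M = F + R at steady state, so:
R = M − F = 655.6 − 144.0 = 511.6 t/h
CL = 100·R/F = 100·511.6/144.0 = 355.28 %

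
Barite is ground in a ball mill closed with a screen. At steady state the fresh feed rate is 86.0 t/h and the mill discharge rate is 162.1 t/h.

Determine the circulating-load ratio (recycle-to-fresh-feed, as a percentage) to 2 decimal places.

CL = 88.49 %

Discharge = new feed + return, hence
R = M − F = 162.1 − 86.0 = 76.1 t/h
CL = 100·R/F = 100·76.1/86.0 = 88.49 %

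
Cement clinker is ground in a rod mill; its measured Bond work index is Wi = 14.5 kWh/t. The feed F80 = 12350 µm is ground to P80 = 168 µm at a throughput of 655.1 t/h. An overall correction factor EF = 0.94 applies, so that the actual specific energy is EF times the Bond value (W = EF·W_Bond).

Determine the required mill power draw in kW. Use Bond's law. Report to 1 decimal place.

P = 6085.4 kW

W_Bond = 10·Wi·(1/√P₈₀ − 1/√F₈₀)
W = 10·14.5·(1/√168 − 1/√12350) = 10·14.5·(0.068153) = 9.8822 kWh/t
With EF = 0.94: W = 9.8822·0.94 = 9.2893 kWh/t
P = W·T = 9.2893·655.1 = 6085.4 kW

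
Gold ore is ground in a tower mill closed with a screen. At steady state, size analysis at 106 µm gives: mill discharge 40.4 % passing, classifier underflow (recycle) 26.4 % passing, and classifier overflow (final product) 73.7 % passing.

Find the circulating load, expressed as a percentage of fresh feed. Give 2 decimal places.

Two-product formula at 106 µm:
(1+r)d = ru + o → r = (o−d)/(d−u)
r = (73.7 − 40.4)/(40.4 − 26.4) = 33.3/14.0 = 2.3786
CL = 100·r = 237.86 %

CL = 237.86 %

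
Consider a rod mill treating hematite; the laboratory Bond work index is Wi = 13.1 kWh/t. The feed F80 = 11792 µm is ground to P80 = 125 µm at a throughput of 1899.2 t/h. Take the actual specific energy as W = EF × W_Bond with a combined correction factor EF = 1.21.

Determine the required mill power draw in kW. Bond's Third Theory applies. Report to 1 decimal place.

P = 24153.8 kW

Bond:  W = 10 Wi (1/√P − 1/√F)
W = 10·13.1·(1/√125 − 1/√11792) = 10·13.1·(0.080234) = 10.5106 kWh/t
W_actual = 1.21 × 10.5106 = 12.7179 kWh/t
Mill draw = 12.7179 × 1899.2 = 24153.8 kW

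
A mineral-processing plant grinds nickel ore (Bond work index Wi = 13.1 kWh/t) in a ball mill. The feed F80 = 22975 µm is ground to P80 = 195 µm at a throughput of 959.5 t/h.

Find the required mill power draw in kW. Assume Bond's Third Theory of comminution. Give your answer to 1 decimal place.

W = 10·Wi·(P80^(-½) − F80^(-½))
W = 10·13.1·(1/√195 − 1/√22975) = 10·13.1·(0.065014) = 8.5168 kWh/t
Mill draw = 8.5168 × 959.5 = 8171.9 kW

P = 8171.9 kW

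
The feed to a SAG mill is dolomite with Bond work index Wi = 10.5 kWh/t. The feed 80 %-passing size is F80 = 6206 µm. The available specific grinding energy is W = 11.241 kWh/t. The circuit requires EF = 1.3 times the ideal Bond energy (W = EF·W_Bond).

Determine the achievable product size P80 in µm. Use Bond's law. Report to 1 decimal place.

W = 10 Wi / √P80 − 10 Wi / √F80
W_Bond = W / EF = 11.241 / 1.3 = 8.6469 kWh/t
P80^(−½) = W_Bond/(10 Wi) + F80^(−½)
  = 8.6469/(10·10.5) + 1/√6206 = 0.082352 + 0.012694 = 0.095046
P80 = (1/0.095046)² = 10.5213² = 110.70 µm

P80 = 110.7 µm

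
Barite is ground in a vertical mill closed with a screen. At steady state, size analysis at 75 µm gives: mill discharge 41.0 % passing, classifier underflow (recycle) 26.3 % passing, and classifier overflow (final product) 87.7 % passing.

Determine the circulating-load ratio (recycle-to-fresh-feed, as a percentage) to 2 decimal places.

CL = 317.69 %

Mass balance on the −75 µm fraction:
Fd + Rd = Ru + Fo ⇒ R/F = (o−d)/(d−u)
r = (87.7 − 41.0)/(41.0 − 26.3) = 46.7/14.7 = 3.1769
CL = 100·r = 317.69 %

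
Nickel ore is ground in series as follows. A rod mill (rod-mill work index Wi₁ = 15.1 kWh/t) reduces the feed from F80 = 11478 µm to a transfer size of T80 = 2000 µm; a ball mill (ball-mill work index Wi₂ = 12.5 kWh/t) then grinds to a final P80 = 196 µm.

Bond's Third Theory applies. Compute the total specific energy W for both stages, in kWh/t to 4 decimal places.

W = 8.1005 kWh/t

W = 10 Wi / √P80 − 10 Wi / √F80
Stage 1 (11478→2000 µm, Wi₁=15.1): W₁ = 10·15.1·(0.022361 − 0.009334) = 1.9670 kWh/t
Stage 2 (2000→196 µm, Wi₂=12.5): W₂ = 10·12.5·(0.071429 − 0.022361) = 6.1335 kWh/t
W = W₁ + W₂ = 1.9670 + 6.1335 = 8.1005 kWh/t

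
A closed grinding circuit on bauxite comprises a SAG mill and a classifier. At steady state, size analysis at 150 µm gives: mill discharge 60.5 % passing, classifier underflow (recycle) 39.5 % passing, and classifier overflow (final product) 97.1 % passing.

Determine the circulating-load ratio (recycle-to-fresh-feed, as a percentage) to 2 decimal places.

Balance %-passing 150 µm (r = R/F):
Fd + Rd = Ru + Fo ⇒ R/F = (o−d)/(d−u)
r = (97.1 − 60.5)/(60.5 − 39.5) = 36.6/21.0 = 1.7429
CL = 100·r = 174.29 %

CL = 174.29 %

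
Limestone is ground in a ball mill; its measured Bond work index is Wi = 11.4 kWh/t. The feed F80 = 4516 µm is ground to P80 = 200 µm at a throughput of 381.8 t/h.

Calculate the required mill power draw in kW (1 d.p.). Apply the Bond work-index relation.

P = 2430.0 kW

W = 10·Wi·(P80^(-½) − F80^(-½))
W = 10·11.4·(1/√200 − 1/√4516) = 10·11.4·(0.055830) = 6.3646 kWh/t
Power = W × throughput = 6.3646 kWh/t × 381.8 t/h = 2430.0 kW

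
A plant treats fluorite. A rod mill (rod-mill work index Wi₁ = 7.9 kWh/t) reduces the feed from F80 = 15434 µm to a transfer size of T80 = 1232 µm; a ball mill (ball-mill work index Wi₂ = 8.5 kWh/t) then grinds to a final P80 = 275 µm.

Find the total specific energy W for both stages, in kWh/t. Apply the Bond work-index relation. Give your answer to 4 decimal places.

W = 4.3189 kWh/t

W_Bond = 10·Wi·(1/√P₈₀ − 1/√F₈₀)
Stage 1 (15434→1232 µm, Wi₁=7.9): W₁ = 10·7.9·(0.028490 − 0.008049) = 1.6148 kWh/t
Stage 2 (1232→275 µm, Wi₂=8.5): W₂ = 10·8.5·(0.060302 − 0.028490) = 2.7040 kWh/t
W = W₁ + W₂ = 1.6148 + 2.7040 = 4.3189 kWh/t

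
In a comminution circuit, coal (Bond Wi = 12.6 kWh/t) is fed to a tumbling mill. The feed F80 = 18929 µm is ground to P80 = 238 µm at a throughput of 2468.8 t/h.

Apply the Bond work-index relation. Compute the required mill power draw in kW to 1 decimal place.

W = 10 Wi / √P80 − 10 Wi / √F80
W = 10·12.6·(1/√238 − 1/√18929) = 10·12.6·(0.057552) = 7.2516 kWh/t
Mill draw = 7.2516 × 2468.8 = 17902.6 kW

P = 17902.6 kW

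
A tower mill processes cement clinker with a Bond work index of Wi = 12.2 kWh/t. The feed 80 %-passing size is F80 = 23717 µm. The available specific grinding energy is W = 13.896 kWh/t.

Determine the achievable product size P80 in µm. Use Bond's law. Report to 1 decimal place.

W_Bond = 10·Wi·(1/√P₈₀ − 1/√F₈₀)
P80^(−½) = W/(10 Wi) + F80^(−½)
  = 13.8960/(10·12.2) + 1/√23717 = 0.113902 + 0.006493 = 0.120395
P80 = (1/0.120395)² = 8.3060² = 68.99 µm

P80 = 69.0 µm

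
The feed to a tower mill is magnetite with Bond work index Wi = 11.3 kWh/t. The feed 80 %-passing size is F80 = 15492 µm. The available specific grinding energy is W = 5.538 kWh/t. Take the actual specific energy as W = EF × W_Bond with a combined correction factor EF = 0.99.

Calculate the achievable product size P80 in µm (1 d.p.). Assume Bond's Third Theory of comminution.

W = 10 Wi / √P80 − 10 Wi / √F80
W_Bond = W / EF = 5.538 / 0.99 = 5.5939 kWh/t
⇒ 1/√P80 = W_Bond/(10·Wi) + 1/√F80
  = 5.5939/(10·11.3) + 1/√15492 = 0.049504 + 0.008034 = 0.057538
P80 = (1/0.057538)² = 17.3798² = 302.06 µm

P80 = 302.1 µm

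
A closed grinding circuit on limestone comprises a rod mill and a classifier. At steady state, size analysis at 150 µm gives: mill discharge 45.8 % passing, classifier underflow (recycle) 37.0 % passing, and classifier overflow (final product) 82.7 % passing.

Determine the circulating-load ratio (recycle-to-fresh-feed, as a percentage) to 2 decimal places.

CL = 419.32 %

Mass balance on the −150 µm fraction:
d + r·d = r·u + o → r(d−u) = o−d
r = (82.7 − 45.8)/(45.8 − 37.0) = 36.9/8.8 = 4.1932
CL = 100·r = 419.32 %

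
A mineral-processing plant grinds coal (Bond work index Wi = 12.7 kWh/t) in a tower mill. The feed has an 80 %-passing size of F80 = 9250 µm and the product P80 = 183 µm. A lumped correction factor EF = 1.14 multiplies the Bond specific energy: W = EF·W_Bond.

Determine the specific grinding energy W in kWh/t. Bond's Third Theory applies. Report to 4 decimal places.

W_Bond = 10·Wi·(1/√P₈₀ − 1/√F₈₀)
1/√183 = 0.073922;  1/√9250 = 0.010398
W = 10·12.7·(0.073922 − 0.010398) = 8.0676 kWh/t
Corrected W = EF·W_Bond = 1.14·8.0676 = 9.1971 kWh/t

W = 9.1971 kWh/t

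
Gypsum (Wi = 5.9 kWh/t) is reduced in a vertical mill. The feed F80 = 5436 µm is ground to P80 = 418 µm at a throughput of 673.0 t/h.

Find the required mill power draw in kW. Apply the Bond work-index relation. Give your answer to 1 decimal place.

P = 1403.6 kW

W = 10·Wi·[P80^(−½) − F80^(−½)]
W = 10·5.9·(1/√418 − 1/√5436) = 10·5.9·(0.035348) = 2.0856 kWh/t
P_mill = W·ṁ = 2.0856·673.0 = 1403.6 kW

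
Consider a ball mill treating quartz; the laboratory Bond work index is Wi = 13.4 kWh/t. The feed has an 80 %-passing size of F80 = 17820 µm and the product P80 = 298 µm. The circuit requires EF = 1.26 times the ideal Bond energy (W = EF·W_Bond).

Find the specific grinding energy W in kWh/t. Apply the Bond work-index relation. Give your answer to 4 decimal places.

Bond:  W = 10 Wi (1/√P − 1/√F)
1/√298 = 0.057928;  1/√17820 = 0.007491
W = 10·13.4·(0.057928 − 0.007491) = 6.7586 kWh/t
Corrected W = EF·W_Bond = 1.26·6.7586 = 8.5158 kWh/t

W = 8.5158 kWh/t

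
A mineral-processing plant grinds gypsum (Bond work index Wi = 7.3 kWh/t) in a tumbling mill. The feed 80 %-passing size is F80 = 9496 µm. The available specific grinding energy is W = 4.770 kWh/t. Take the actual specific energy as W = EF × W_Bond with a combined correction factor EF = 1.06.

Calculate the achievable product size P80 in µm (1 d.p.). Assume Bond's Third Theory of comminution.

Bond:  W = 10 Wi (1/√P − 1/√F)
W_Bond = W / EF = 4.770 / 1.06 = 4.5000 kWh/t
⇒ 1/√P80 = W_Bond/(10 Wi) + 1/√F80
  = 4.5000/(10·7.3) + 1/√9496 = 0.061644 + 0.010262 = 0.071906
P80 = (1/0.071906)² = 13.9071² = 193.41 µm

P80 = 193.4 µm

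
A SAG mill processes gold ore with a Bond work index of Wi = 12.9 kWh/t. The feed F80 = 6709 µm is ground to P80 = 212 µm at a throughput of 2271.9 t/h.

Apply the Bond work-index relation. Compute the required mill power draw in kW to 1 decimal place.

W = 10 Wi (1/√P80 − 1/√F80)  [Bond]
W = 10·12.9·(1/√212 − 1/√6709) = 10·12.9·(0.056472) = 7.2848 kWh/t
P_mill = W·ṁ = 7.2848·2271.9 = 16550.4 kW

P = 16550.4 kW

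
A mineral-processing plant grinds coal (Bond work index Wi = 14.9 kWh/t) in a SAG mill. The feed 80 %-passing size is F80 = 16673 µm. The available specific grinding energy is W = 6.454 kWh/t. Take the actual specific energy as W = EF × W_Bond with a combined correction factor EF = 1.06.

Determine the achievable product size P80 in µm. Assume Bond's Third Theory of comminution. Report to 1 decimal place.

P80 = 423.2 µm

Bond:  W = 10 Wi (1/√P − 1/√F)
W_Bond = W / EF = 6.454 / 1.06 = 6.0887 kWh/t
P80^-0.5 = F80^-0.5 + W_Bond/(10 Wi)
  = 6.0887/(10·14.9) + 1/√16673 = 0.040864 + 0.007744 = 0.048608
P80 = (1/0.048608)² = 20.5727² = 423.24 µm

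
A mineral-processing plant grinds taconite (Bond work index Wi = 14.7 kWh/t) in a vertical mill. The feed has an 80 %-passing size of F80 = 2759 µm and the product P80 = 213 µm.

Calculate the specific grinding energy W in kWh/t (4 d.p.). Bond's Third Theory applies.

W = 10·Wi·[P80^(−½) − F80^(−½)]
1/√213 = 0.068519;  1/√2759 = 0.019038
W = 10·14.7·(0.068519 − 0.019038) = 7.2737 kWh/t

W = 7.2737 kWh/t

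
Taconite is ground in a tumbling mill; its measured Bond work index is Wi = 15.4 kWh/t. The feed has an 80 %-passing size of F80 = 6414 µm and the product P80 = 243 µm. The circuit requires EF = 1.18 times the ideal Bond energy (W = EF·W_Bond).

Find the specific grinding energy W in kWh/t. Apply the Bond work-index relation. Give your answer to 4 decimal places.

W = 9.3883 kWh/t

W_Bond = 10·Wi·(1/√P₈₀ − 1/√F₈₀)
1/√243 = 0.064150;  1/√6414 = 0.012486
W = 10·15.4·(0.064150 − 0.012486) = 7.9562 kWh/t
With EF = 1.18: W = 7.9562·1.18 = 9.3883 kWh/t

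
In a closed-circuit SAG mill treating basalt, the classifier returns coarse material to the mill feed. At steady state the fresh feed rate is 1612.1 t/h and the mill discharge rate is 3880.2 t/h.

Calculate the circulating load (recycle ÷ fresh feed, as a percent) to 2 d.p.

Discharge = new feed + return, hence
R = M − F = 3880.2 − 1612.1 = 2268.1 t/h
CL = 100·R/F = 100·2268.1/1612.1 = 140.69 %

CL = 140.69 %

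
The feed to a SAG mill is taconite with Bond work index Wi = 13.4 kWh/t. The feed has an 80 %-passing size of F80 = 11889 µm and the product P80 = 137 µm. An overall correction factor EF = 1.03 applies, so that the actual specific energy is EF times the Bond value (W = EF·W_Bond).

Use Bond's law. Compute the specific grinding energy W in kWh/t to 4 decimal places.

W = 10.5260 kWh/t

Bond: W = 10·Wi·(1/√P80 − 1/√F80)
1/√137 = 0.085436;  1/√11889 = 0.009171
W = 10·13.4·(0.085436 − 0.009171) = 10.2194 kWh/t
Corrected W = EF·W_Bond = 1.03·10.2194 = 10.5260 kWh/t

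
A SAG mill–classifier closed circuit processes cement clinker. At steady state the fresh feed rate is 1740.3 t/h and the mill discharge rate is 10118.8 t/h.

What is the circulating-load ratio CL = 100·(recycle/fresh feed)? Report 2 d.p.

M = F + R at steady state, so:
R = M − F = 10118.8 − 1740.3 = 8378.5 t/h
CL = 100·R/F = 100·8378.5/1740.3 = 481.44 %

CL = 481.44 %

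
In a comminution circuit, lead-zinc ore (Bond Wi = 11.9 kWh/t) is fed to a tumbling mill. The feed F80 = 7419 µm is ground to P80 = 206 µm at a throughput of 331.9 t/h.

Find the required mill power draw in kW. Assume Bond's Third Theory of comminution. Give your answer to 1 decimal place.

W = 10 Wi (1/√P80 − 1/√F80)  [Bond]
W = 10·11.9·(1/√206 − 1/√7419) = 10·11.9·(0.058063) = 6.9095 kWh/t
P = W·T = 6.9095·331.9 = 2293.3 kW

P = 2293.3 kW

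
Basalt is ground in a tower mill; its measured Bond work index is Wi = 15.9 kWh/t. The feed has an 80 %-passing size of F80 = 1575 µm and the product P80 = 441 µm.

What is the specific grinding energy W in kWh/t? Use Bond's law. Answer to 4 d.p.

W = 10 Wi (P80^-0.5 − F80^-0.5)
1/√441 = 0.047619;  1/√1575 = 0.025198
W = 10·15.9·(0.047619 − 0.025198) = 3.5650 kWh/t

W = 3.5650 kWh/t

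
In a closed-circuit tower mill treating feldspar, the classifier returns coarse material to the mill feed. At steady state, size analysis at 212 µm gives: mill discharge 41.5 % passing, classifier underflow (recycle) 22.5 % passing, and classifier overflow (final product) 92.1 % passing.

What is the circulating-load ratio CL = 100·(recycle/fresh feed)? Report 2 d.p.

CL = 266.32 %

Balance %-passing 212 µm (r = R/F):
(1+r)·d = r·u + o ⇒ r = (o−d)/(d−u)
r = (92.1 − 41.5)/(41.5 − 22.5) = 50.6/19.0 = 2.6632
CL = 100·r = 266.32 %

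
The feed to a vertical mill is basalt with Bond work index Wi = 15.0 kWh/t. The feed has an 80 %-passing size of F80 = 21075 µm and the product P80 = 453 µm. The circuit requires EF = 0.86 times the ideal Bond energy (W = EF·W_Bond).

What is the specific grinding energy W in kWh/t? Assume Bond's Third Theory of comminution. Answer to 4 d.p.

W = 10 Wi (P80^-0.5 − F80^-0.5)
1/√453 = 0.046984;  1/√21075 = 0.006888
W = 10·15.0·(0.046984 − 0.006888) = 6.0144 kWh/t
Corrected W = EF·W_Bond = 0.86·6.0144 = 5.1723 kWh/t

W = 5.1723 kWh/t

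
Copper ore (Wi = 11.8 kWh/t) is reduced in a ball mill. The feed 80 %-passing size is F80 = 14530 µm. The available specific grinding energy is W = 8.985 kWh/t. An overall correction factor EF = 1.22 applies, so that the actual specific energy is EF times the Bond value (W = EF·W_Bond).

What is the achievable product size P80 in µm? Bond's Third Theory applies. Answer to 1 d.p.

W = 10 Wi / √P80 − 10 Wi / √F80
W_Bond = W / EF = 8.985 / 1.22 = 7.3648 kWh/t
1/√P80 = 1/√F80 + W_Bond/(10·Wi)
  = 7.3648/(10·11.8) + 1/√14530 = 0.062413 + 0.008296 = 0.070709
P80 = (1/0.070709)² = 14.1424² = 200.01 µm

P80 = 200.0 µm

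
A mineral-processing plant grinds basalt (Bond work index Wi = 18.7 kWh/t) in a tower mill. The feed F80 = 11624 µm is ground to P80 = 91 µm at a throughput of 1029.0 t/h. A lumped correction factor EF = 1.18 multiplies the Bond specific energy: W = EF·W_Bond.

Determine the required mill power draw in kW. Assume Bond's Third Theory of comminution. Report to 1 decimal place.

Bond: W = 10·Wi·(1/√P80 − 1/√F80)
W = 10·18.7·(1/√91 − 1/√11624) = 10·18.7·(0.095553) = 17.8685 kWh/t
Corrected W = EF·W_Bond = 1.18·17.8685 = 21.0848 kWh/t
Mill draw = 21.0848 × 1029.0 = 21696.3 kW

P = 21696.3 kW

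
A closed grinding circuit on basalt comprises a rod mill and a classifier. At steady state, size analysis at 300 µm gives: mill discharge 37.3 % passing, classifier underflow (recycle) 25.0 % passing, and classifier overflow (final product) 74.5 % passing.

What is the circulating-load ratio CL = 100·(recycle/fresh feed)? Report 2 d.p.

Classifier node, passing 300 µm:
r = (o − d)/(d − u)
r = (74.5 − 37.3)/(37.3 − 25.0) = 37.2/12.3 = 3.0244
CL = 100·r = 302.44 %

CL = 302.44 %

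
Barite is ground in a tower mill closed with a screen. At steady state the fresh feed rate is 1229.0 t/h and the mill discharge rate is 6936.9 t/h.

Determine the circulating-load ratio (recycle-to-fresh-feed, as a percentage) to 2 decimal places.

CL = 464.43 %

M = F + R at steady state, so:
R = M − F = 6936.9 − 1229.0 = 5707.9 t/h
CL = 100·R/F = 100·5707.9/1229.0 = 464.43 %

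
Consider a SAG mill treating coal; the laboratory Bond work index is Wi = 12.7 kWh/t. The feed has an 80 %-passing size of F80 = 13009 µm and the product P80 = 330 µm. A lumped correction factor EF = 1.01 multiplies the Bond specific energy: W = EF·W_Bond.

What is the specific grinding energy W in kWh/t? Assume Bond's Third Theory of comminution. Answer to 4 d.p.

W = 5.9364 kWh/t

W = 10 Wi / √P80 − 10 Wi / √F80
1/√330 = 0.055048;  1/√13009 = 0.008768
W = 10·12.7·(0.055048 − 0.008768) = 5.8776 kWh/t
Corrected W = EF·W_Bond = 1.01·5.8776 = 5.9364 kWh/t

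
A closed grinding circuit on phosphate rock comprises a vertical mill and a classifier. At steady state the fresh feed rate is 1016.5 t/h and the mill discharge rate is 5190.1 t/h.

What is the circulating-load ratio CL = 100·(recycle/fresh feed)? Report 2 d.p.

Discharge = new feed + return, hence
R = M − F = 5190.1 − 1016.5 = 4173.6 t/h
CL = 100·R/F = 100·4173.6/1016.5 = 410.59 %

CL = 410.59 %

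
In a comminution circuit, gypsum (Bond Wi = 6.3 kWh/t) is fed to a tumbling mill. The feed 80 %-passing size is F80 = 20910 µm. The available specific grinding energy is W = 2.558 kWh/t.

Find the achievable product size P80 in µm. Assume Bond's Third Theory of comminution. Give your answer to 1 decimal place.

P80 = 442.9 µm

W = 10 Wi / √P80 − 10 Wi / √F80
⇒ 1/√P80 = W/(10 Wi) + 1/√F80
  = 2.5580/(10·6.3) + 1/√20910 = 0.040603 + 0.006915 = 0.047519
P80 = (1/0.047519)² = 21.0444² = 442.87 µm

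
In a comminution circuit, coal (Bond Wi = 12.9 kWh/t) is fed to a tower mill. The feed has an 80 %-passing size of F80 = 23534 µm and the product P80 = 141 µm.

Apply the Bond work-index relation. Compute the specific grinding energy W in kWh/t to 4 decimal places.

W = 10·Wi·(P80^(-½) − F80^(-½))
1/√141 = 0.084215;  1/√23534 = 0.006519
W = 10·12.9·(0.084215 − 0.006519) = 10.0229 kWh/t

W = 10.0229 kWh/t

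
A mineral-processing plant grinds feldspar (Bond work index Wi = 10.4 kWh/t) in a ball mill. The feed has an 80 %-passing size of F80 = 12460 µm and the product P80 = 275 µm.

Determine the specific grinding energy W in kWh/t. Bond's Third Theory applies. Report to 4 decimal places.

Bond:  W = 10 Wi (1/√P − 1/√F)
1/√275 = 0.060302;  1/√12460 = 0.008959
W = 10·10.4·(0.060302 − 0.008959) = 5.3397 kWh/t

W = 5.3397 kWh/t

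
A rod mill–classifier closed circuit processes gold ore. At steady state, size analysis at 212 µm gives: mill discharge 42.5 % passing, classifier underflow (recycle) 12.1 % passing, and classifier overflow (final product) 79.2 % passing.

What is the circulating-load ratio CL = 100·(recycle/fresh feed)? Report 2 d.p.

Mass balance on the −212 µm fraction:
(1+r)d = ru + o → r = (o−d)/(d−u)
r = (79.2 − 42.5)/(42.5 − 12.1) = 36.7/30.4 = 1.2072
CL = 100·r = 120.72 %

CL = 120.72 %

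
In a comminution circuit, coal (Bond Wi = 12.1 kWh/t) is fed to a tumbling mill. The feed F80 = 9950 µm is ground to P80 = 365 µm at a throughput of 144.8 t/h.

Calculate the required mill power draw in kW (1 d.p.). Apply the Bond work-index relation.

P = 741.4 kW

Bond:  W = 10 Wi (1/√P − 1/√F)
W = 10·12.1·(1/√365 − 1/√9950) = 10·12.1·(0.042317) = 5.1204 kWh/t
P = W·T = 5.1204·144.8 = 741.4 kW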